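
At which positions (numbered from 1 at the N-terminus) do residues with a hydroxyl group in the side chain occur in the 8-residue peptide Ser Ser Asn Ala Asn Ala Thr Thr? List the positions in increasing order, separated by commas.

Serine (S), threonine (T), and tyrosine (Y) each carry a hydroxyl group on the side chain.
Matching residues: Ser1, Ser2, Thr7, Thr8.

1, 2, 7, 8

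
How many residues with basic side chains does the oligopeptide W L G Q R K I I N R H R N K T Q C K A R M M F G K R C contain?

10

K, R, and H are the three residues with basic side chains (ε-amine, guanidinium, and imidazole respectively).
Matching residues: R5, K6, R10, H11, R12, K14, K18, R20, K25, R26.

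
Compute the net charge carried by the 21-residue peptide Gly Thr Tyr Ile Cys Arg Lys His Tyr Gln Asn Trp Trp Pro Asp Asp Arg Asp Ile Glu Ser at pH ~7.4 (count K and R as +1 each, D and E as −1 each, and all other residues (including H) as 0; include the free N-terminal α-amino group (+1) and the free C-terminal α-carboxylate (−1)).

Positive (K, R): Arg6, Lys7, Arg17 → +3.
Negative (D, E): Asp15, Asp16, Asp18, Glu20 → −4.
The N-terminus (+1) and C-terminus (−1) cancel.
Net charge = (+3) + (−4) = −1.

-1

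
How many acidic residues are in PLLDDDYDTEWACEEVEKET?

9

Only D (aspartate) and E (glutamate) carry a side-chain carboxylic acid.
Matching residues: D4, D5, D6, D8, E10, E14, E15, E17, E19.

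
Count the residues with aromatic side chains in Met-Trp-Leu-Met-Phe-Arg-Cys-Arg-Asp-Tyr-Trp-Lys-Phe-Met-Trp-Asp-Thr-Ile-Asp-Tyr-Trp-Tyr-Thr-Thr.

F, W, and Y each carry an aromatic ring on the side chain.
Matching residues: Trp2, Phe5, Tyr10, Trp11, Phe13, Trp15, Tyr20, Trp21, Tyr22.

9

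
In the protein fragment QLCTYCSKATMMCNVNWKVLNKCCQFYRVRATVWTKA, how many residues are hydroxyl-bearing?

7

S, T, and Y are the three residues with a side-chain hydroxyl.
Matching residues: T4, Y5, S7, T10, Y27, T32, T35.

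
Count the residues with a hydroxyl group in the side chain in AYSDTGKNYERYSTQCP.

7

S, T, and Y are the three residues with a side-chain hydroxyl.
Matching residues: Y2, S3, T5, Y9, Y12, S13, T14.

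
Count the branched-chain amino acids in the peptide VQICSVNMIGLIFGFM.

Valine (V), leucine (L), and isoleucine (I) are the branched-chain amino acids.
Matching residues: V1, I3, V6, I9, L11, I12.

6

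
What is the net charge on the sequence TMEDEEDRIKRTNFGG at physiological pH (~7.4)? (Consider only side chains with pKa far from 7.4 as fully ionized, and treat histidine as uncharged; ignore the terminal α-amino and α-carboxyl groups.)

-2

At pH ~7.4 the Lys and Arg side chains are protonated (+1), the Asp and Glu side chains are deprotonated (−1), and with His taken as neutral all other side chains carry no charge.
Positive (K, R): R8, K10, R11 → +3.
Negative (D, E): E3, D4, E5, E6, D7 → −5.
Net charge = (+3) + (−5) = −2.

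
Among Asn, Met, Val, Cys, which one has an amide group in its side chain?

Asn

Only N (asparagine) and Q (glutamine) carry a side-chain carboxamide.
Of the listed options, only Asn belongs to this group.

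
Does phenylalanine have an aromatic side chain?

F, W, and Y each carry an aromatic ring on the side chain.
Phenylalanine is in this group.

Yes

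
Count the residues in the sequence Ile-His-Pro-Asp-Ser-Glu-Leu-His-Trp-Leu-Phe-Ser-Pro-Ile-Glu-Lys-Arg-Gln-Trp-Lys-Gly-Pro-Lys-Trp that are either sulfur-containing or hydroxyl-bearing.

2

Sulfur-containing: C, M. Hydroxyl-bearing: S, T, Y.
Sulfur-containing residues here: none (0).
Hydroxyl-bearing residues here: Ser5, Ser12 (2).
The two groups share no amino acid, so total = 0 + 2 = 2.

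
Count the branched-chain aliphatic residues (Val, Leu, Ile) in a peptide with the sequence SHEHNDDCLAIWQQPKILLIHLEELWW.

Matching residues: L9, I11, I17, L18, L19, I20, L22, L25.

8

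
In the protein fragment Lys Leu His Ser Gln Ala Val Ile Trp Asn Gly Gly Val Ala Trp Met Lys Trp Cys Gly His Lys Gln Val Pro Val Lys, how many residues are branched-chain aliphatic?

6

The BCAAs are Val, Leu, and Ile — aliphatic side chains with a branch point.
Matching residues: Leu2, Val7, Ile8, Val13, Val24, Val26.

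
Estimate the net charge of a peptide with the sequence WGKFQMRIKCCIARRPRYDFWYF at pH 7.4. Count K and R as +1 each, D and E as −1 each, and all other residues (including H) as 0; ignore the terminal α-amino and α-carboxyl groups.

Positive (K, R): K3, R7, K9, R14, R15, R17 → +6.
Negative (D, E): D19 → −1.
Net charge = (+6) + (−1) = +5.

+5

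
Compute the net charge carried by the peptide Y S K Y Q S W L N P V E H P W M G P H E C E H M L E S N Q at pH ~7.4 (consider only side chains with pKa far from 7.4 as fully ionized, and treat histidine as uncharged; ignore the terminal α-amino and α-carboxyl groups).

-3

The side chains ionized at physiological pH are Lys/Arg (+1) and Asp/Glu (−1); with His treated as neutral, nothing else contributes.
Positive (K, R): K3 → +1.
Negative (D, E): E12, E20, E22, E26 → −4.
Net charge = (+1) + (−4) = −3.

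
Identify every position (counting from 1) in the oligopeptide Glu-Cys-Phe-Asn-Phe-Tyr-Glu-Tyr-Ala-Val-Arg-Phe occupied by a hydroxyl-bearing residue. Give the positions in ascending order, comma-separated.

6, 8

Matching residues: Tyr6, Tyr8.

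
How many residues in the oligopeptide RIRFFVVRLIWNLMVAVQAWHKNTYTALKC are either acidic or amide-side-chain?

Acidic: D, E. Amide-side-chain: N, Q.
Acidic residues here: none (0).
Amide-side-chain residues here: N12, Q18, N23 (3).
The two groups share no amino acid, so total = 0 + 3 = 3.

3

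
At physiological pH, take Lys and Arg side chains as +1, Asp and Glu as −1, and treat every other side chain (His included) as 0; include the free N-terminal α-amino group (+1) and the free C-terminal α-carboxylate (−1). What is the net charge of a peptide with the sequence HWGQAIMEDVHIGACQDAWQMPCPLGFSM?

Positive (K, R): none → +0.
Negative (D, E): E8, D9, D17 → −3.
The N-terminus (+1) and C-terminus (−1) cancel.
Net charge = (+0) + (−3) = −3.

-3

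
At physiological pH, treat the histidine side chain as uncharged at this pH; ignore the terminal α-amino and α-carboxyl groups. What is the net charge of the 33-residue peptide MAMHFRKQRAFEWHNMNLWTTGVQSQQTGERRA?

At pH ~7.4 the Lys and Arg side chains are protonated (+1), the Asp and Glu side chains are deprotonated (−1), and with His taken as neutral all other side chains carry no charge.
Positive (K, R): R6, K7, R9, R31, R32 → +5.
Negative (D, E): E12, E30 → −2.
Net charge = (+5) + (−2) = +3.

+3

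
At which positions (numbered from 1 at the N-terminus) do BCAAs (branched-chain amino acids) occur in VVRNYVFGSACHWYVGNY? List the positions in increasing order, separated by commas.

1, 2, 6, 15

V, L, and I make up the branched-chain aliphatic group.
Matching residues: V1, V2, V6, V15.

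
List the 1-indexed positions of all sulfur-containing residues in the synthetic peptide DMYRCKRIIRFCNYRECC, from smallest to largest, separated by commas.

The sulfur-bearing residues are cysteine (–SH) and methionine (–S–CH₃).
Matching residues: M2, C5, C12, C17, C18.

2, 5, 12, 17, 18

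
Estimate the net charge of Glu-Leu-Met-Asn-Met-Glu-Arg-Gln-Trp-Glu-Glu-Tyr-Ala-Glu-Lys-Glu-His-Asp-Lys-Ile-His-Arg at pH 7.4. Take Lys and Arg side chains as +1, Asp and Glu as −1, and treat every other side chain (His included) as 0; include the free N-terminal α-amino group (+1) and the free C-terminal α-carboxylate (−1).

Positive (K, R): Arg7, Lys15, Lys19, Arg22 → +4.
Negative (D, E): Glu1, Glu6, Glu10, Glu11, Glu14, Glu16, Asp18 → −7.
The N-terminus (+1) and C-terminus (−1) cancel.
Net charge = (+4) + (−7) = −3.

-3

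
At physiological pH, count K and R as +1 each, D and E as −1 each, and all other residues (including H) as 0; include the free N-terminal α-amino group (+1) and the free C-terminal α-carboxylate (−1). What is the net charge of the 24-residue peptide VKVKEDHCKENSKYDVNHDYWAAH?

-1

Positive (K, R): K2, K4, K9, K13 → +4.
Negative (D, E): E5, D6, E10, D15, D19 → −5.
The N-terminus (+1) and C-terminus (−1) cancel.
Net charge = (+4) + (−5) = −1.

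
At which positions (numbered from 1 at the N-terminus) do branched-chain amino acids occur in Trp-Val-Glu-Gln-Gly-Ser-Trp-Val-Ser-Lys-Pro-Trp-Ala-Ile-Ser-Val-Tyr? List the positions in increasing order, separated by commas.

2, 8, 14, 16

Valine (V), leucine (L), and isoleucine (I) are the branched-chain amino acids.
Matching residues: Val2, Val8, Ile14, Val16.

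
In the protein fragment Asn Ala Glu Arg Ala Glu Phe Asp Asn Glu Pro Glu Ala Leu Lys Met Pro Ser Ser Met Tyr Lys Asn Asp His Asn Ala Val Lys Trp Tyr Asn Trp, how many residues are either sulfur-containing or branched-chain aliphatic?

Sulfur-containing: C, M. Branched-chain aliphatic: I, L, V.
Sulfur-containing residues here: Met16, Met20 (2).
Branched-chain aliphatic residues here: Leu14, Val28 (2).
The two groups share no amino acid, so total = 2 + 2 = 4.

4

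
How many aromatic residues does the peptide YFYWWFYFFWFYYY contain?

14

The aromatic amino acids are Phe (F, benzyl), Trp (W, indole), and Tyr (Y, phenol).
Matching residues: Y1, F2, Y3, W4, W5, F6, Y7, F8, F9, W10, F11, Y12, Y13, Y14.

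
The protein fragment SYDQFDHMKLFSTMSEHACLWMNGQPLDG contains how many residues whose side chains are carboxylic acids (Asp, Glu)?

Matching residues: D3, D6, E16, D28.

4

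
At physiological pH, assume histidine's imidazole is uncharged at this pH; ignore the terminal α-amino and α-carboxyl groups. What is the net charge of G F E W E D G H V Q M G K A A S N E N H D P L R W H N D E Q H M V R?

-4

At pH ~7.4 the Lys and Arg side chains are protonated (+1), the Asp and Glu side chains are deprotonated (−1), and with His taken as neutral all other side chains carry no charge.
Positive (K, R): K13, R24, R34 → +3.
Negative (D, E): E3, E5, D6, E18, D21, D28, E29 → −7.
Net charge = (+3) + (−7) = −4.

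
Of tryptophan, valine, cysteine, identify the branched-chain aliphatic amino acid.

valine

The BCAAs are Val, Leu, and Ile — aliphatic side chains with a branch point.
Of the listed options, only valine belongs to this group.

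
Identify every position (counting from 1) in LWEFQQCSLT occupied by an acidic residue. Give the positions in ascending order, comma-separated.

The acidic residues are Asp (D) and Glu (E), whose side chains end in a carboxylate group.
Matching residues: E3.

3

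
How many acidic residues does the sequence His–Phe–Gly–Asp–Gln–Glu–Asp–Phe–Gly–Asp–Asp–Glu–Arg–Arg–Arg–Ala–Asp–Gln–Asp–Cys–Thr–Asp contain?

9

Aspartate (D) and glutamate (E) have carboxylic-acid side chains and are the acidic amino acids.
Matching residues: Asp4, Glu6, Asp7, Asp10, Asp11, Glu12, Asp17, Asp19, Asp22.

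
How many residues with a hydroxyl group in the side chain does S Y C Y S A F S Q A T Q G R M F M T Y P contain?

S, T, and Y are the three residues with a side-chain hydroxyl.
Matching residues: S1, Y2, Y4, S5, S8, T11, T18, Y19.

8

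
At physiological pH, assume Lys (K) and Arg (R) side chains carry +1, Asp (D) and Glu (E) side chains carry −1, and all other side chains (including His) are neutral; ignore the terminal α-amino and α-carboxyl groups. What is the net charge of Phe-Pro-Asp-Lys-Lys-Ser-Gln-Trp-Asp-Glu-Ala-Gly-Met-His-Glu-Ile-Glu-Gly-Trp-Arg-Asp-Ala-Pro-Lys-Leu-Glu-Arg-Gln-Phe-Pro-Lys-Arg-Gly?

0

Positive (K, R): Lys4, Lys5, Arg20, Lys24, Arg27, Lys31, Arg32 → +7.
Negative (D, E): Asp3, Asp9, Glu10, Glu15, Glu17, Asp21, Glu26 → −7.
Net charge = (+7) + (−7) = 0.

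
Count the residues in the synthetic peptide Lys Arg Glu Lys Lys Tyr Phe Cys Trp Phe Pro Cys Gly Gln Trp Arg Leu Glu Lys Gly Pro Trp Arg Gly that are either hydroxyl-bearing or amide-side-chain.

2

Hydroxyl-bearing: S, T, Y. Amide-side-chain: N, Q.
Hydroxyl-bearing residues here: Tyr6 (1).
Amide-side-chain residues here: Gln14 (1).
The two groups share no amino acid, so total = 1 + 1 = 2.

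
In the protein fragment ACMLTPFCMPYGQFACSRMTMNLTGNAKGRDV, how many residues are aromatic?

3

F, W, and Y each carry an aromatic ring on the side chain.
Matching residues: F7, Y11, F14.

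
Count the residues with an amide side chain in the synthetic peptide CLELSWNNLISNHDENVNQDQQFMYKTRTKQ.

The amide-side-chain residues are Asn (N) and Gln (Q).
Matching residues: N7, N8, N12, N16, N18, Q19, Q21, Q22, Q31.

9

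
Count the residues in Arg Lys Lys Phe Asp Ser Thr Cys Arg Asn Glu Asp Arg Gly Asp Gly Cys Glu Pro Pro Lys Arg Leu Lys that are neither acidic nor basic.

11

Acidic: D, E. Basic: K, R, H. All other residues are neither.
Matching residues: Phe4, Ser6, Thr7, Cys8, Asn10, Gly14, Gly16, Cys17, Pro19, Pro20, Leu23.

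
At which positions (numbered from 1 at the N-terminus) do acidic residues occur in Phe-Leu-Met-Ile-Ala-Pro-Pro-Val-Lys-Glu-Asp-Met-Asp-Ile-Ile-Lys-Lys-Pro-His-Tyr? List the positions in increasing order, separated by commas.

10, 11, 13

Only D (aspartate) and E (glutamate) carry a side-chain carboxylic acid.
Matching residues: Glu10, Asp11, Asp13.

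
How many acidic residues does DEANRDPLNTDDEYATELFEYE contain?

9

The acidic residues are Asp (D) and Glu (E), whose side chains end in a carboxylate group.
Matching residues: D1, E2, D6, D11, D12, E13, E17, E20, E22.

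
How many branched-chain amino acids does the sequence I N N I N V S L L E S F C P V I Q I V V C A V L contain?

The BCAAs are Val, Leu, and Ile — aliphatic side chains with a branch point.
Matching residues: I1, I4, V6, L8, L9, V15, I16, I18, V19, V20, V23, L24.

12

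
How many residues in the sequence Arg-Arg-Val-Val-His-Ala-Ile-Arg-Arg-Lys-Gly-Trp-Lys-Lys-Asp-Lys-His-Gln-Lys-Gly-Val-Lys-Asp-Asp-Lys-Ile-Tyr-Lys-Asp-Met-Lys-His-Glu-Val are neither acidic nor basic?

13

Acidic: D, E. Basic: K, R, H. All other residues are neither.
Matching residues: Val3, Val4, Ala6, Ile7, Gly11, Trp12, Gln18, Gly20, Val21, Ile26, Tyr27, Met30, Val34.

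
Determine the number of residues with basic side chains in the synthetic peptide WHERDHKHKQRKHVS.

9

Lysine (K), arginine (R), and histidine (H) have basic, nitrogen-containing side chains.
Matching residues: H2, R4, H6, K7, H8, K9, R11, K12, H13.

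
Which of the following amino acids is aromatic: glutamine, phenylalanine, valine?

phenylalanine

The aromatic amino acids are Phe (F, benzyl), Trp (W, indole), and Tyr (Y, phenol).
Of the listed options, only phenylalanine belongs to this group.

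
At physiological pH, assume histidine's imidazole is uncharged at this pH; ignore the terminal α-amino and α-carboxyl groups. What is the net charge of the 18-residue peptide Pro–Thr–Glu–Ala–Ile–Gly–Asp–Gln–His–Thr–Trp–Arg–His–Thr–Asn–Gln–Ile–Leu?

-1

The side chains ionized at physiological pH are Lys/Arg (+1) and Asp/Glu (−1); with His treated as neutral, nothing else contributes.
Positive (K, R): Arg12 → +1.
Negative (D, E): Glu3, Asp7 → −2.
Net charge = (+1) + (−2) = −1.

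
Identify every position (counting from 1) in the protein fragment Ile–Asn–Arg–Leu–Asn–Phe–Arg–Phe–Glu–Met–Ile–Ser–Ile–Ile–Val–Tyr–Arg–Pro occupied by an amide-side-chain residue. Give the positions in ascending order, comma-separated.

Asparagine (N) and glutamine (Q) have uncharged amide side chains.
Matching residues: Asn2, Asn5.

2, 5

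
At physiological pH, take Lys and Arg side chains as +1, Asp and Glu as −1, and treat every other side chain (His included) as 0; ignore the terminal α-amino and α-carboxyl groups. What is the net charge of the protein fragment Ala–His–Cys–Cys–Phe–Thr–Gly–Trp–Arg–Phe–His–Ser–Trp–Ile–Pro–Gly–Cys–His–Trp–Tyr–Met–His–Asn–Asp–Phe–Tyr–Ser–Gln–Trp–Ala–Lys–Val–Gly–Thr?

Positive (K, R): Arg9, Lys31 → +2.
Negative (D, E): Asp24 → −1.
Net charge = (+2) + (−1) = +1.

+1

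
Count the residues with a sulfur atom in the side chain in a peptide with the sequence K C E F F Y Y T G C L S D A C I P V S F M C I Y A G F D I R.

Cysteine (C, thiol) and methionine (M, thioether) are the two sulfur-containing amino acids.
Matching residues: C2, C10, C15, M21, C22.

5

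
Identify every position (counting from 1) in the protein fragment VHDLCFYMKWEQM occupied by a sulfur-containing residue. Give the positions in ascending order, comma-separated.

5, 8, 13

The sulfur-bearing residues are cysteine (–SH) and methionine (–S–CH₃).
Matching residues: C5, M8, M13.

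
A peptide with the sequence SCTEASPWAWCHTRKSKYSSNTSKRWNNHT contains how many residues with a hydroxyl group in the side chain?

The –OH-bearing residues are Ser, Thr (aliphatic alcohols), and Tyr (phenol).
Matching residues: S1, T3, S6, T13, S16, Y18, S19, S20, T22, S23, T30.

11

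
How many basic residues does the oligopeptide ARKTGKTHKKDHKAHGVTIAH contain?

The basic amino acids are Lys (K), Arg (R), and His (H).
Matching residues: R2, K3, K6, H8, K9, K10, H12, K13, H15, H21.

10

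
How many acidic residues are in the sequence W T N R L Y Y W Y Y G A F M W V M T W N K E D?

Aspartate (D) and glutamate (E) have carboxylic-acid side chains and are the acidic amino acids.
Matching residues: E22, D23.

2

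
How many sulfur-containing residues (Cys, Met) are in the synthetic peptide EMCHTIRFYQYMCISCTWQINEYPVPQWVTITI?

5

Matching residues: M2, C3, M12, C13, C16.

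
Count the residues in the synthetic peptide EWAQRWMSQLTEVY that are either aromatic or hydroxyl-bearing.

Aromatic: F, W, Y. Hydroxyl-bearing: S, T, Y.
Aromatic residues here: W2, W6, Y14 (3).
Hydroxyl-bearing residues here: S8, T11, Y14 (3).
Y is in both groups, so the 1 Y residue must not be double-counted.
Total = 3 + 3 − 1 = 5.

5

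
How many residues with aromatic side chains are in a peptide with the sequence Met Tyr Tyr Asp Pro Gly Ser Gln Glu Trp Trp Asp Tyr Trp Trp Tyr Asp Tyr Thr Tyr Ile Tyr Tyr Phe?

The aromatic amino acids are Phe (F, benzyl), Trp (W, indole), and Tyr (Y, phenol).
Matching residues: Tyr2, Tyr3, Trp10, Trp11, Tyr13, Trp14, Trp15, Tyr16, Tyr18, Tyr20, Tyr22, Tyr23, Phe24.

13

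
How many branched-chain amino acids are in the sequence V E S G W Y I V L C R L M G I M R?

6

The BCAAs are Val, Leu, and Ile — aliphatic side chains with a branch point.
Matching residues: V1, I7, V8, L9, L12, I15.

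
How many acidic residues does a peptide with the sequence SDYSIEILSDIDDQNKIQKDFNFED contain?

8

Only D (aspartate) and E (glutamate) carry a side-chain carboxylic acid.
Matching residues: D2, E6, D10, D12, D13, D20, E24, D25.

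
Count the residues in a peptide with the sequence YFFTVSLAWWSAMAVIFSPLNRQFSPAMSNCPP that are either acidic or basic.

1

Acidic: D, E. Basic: H, K, R.
Acidic residues here: none (0).
Basic residues here: R22 (1).
The two groups share no amino acid, so total = 0 + 1 = 1.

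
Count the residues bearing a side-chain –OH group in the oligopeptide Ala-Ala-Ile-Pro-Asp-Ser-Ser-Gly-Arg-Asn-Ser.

Serine (S), threonine (T), and tyrosine (Y) each carry a hydroxyl group on the side chain.
Matching residues: Ser6, Ser7, Ser11.

3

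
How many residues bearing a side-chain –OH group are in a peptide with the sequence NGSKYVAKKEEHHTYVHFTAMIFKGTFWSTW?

8

Serine (S), threonine (T), and tyrosine (Y) each carry a hydroxyl group on the side chain.
Matching residues: S3, Y5, T14, Y15, T19, T26, S29, T30.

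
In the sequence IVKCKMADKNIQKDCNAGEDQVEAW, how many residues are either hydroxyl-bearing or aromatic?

1

Hydroxyl-bearing: S, T, Y. Aromatic: F, W, Y.
Hydroxyl-bearing residues here: none (0).
Aromatic residues here: W25 (1).
(Y belongs to both groups, but none appear in this sequence.) Total = 0 + 1 = 1.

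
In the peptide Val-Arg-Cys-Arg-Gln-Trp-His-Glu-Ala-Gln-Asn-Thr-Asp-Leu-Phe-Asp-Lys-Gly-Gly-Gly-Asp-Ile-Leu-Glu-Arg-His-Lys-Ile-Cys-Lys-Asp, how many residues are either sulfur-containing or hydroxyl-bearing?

Sulfur-containing: C, M. Hydroxyl-bearing: S, T, Y.
Sulfur-containing residues here: Cys3, Cys29 (2).
Hydroxyl-bearing residues here: Thr12 (1).
The two groups share no amino acid, so total = 2 + 1 = 3.

3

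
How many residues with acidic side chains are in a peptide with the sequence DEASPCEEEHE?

6

Only D (aspartate) and E (glutamate) carry a side-chain carboxylic acid.
Matching residues: D1, E2, E7, E8, E9, E11.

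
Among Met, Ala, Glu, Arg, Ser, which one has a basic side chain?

Arg

K, R, and H are the three residues with basic side chains (ε-amine, guanidinium, and imidazole respectively).
Of the listed options, only Arg belongs to this group.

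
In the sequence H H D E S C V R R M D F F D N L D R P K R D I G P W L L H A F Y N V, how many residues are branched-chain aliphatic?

6

The BCAAs are Val, Leu, and Ile — aliphatic side chains with a branch point.
Matching residues: V7, L16, I23, L27, L28, V34.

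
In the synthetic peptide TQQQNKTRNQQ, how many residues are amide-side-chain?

7

Asparagine (N) and glutamine (Q) have uncharged amide side chains.
Matching residues: Q2, Q3, Q4, N5, N9, Q10, Q11.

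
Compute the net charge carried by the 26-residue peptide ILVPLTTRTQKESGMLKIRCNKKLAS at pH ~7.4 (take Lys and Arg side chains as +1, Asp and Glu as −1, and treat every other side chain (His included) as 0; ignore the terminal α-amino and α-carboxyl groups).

+5

Positive (K, R): R8, K11, K17, R19, K22, K23 → +6.
Negative (D, E): E12 → −1.
Net charge = (+6) + (−1) = +5.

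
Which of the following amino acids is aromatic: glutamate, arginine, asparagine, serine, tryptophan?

tryptophan

Phenylalanine (F), tryptophan (W), and tyrosine (Y) have aromatic ring side chains.
Of the listed options, only tryptophan belongs to this group.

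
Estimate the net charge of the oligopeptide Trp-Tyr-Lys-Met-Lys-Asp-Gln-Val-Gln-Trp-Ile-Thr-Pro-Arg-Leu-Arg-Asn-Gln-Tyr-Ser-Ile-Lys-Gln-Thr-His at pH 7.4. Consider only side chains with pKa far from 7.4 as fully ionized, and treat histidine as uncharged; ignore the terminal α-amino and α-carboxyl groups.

The side chains ionized at physiological pH are Lys/Arg (+1) and Asp/Glu (−1); with His treated as neutral, nothing else contributes.
Positive (K, R): Lys3, Lys5, Arg14, Arg16, Lys22 → +5.
Negative (D, E): Asp6 → −1.
Net charge = (+5) + (−1) = +4.

+4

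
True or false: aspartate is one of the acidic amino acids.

True

Aspartate (D) and glutamate (E) have carboxylic-acid side chains and are the acidic amino acids.
Aspartate is in this group.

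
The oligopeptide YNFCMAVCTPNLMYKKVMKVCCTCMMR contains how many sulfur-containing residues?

Only Cys (C) and Met (M) have a sulfur atom in the side chain.
Matching residues: C4, M5, C8, M13, M18, C21, C22, C24, M25, M26.

10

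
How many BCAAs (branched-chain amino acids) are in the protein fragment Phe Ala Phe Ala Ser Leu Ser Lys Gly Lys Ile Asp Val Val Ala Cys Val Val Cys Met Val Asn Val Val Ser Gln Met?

V, L, and I make up the branched-chain aliphatic group.
Matching residues: Leu6, Ile11, Val13, Val14, Val17, Val18, Val21, Val23, Val24.

9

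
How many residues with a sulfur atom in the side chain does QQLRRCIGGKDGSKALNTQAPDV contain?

Cysteine (C, thiol) and methionine (M, thioether) are the two sulfur-containing amino acids.
Matching residues: C6.

1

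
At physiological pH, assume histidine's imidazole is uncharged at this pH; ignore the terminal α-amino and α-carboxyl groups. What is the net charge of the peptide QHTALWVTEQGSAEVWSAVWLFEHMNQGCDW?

The side chains ionized at physiological pH are Lys/Arg (+1) and Asp/Glu (−1); with His treated as neutral, nothing else contributes.
Positive (K, R): none → +0.
Negative (D, E): E9, E14, E23, D30 → −4.
Net charge = (+0) + (−4) = −4.

-4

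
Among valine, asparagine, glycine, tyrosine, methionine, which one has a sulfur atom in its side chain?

Only Cys (C) and Met (M) have a sulfur atom in the side chain.
Of the listed options, only methionine belongs to this group.

methionine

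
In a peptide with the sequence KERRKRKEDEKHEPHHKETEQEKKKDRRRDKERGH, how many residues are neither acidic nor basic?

4

Acidic: D, E. Basic: K, R, H. All other residues are neither.
Matching residues: P14, T19, Q21, G34.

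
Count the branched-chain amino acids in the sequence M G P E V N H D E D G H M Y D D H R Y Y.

V, L, and I make up the branched-chain aliphatic group.
Matching residues: V5.

1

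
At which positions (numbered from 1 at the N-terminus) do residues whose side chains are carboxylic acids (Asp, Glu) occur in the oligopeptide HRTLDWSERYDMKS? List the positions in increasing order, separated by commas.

5, 8, 11

Matching residues: D5, E8, D11.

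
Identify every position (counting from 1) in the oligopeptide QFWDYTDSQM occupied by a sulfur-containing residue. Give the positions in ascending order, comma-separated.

10

Cysteine (C, thiol) and methionine (M, thioether) are the two sulfur-containing amino acids.
Matching residues: M10.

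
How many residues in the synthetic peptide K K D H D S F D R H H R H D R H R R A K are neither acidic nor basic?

3

Acidic: D, E. Basic: K, R, H. All other residues are neither.
Matching residues: S6, F7, A19.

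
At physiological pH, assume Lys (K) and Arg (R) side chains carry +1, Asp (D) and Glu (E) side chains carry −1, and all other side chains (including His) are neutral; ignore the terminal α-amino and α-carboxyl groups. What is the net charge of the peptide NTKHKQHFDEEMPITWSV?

-1

Positive (K, R): K3, K5 → +2.
Negative (D, E): D9, E10, E11 → −3.
Net charge = (+2) + (−3) = −1.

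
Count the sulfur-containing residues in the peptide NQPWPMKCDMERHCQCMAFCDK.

The sulfur-bearing residues are cysteine (–SH) and methionine (–S–CH₃).
Matching residues: M6, C8, M10, C14, C16, M17, C20.

7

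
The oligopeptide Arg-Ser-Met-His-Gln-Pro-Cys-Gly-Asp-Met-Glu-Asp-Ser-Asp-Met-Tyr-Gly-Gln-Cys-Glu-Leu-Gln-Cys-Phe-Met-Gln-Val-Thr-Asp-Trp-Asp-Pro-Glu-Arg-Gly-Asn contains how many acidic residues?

8

Aspartate (D) and glutamate (E) have carboxylic-acid side chains and are the acidic amino acids.
Matching residues: Asp9, Glu11, Asp12, Asp14, Glu20, Asp29, Asp31, Glu33.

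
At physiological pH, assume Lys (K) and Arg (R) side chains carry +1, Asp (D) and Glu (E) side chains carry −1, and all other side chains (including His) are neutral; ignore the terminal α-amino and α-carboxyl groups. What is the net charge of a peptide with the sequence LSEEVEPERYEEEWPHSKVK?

-4

Positive (K, R): R9, K18, K20 → +3.
Negative (D, E): E3, E4, E6, E8, E11, E12, E13 → −7.
Net charge = (+3) + (−7) = −4.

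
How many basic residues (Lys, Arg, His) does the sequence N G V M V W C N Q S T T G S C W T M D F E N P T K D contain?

1

Matching residues: K25.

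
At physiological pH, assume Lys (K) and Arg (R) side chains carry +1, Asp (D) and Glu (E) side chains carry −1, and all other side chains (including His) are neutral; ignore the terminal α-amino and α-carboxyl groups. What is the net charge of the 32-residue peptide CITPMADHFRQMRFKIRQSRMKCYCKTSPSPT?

+6

Positive (K, R): R10, R13, K15, R17, R20, K22, K26 → +7.
Negative (D, E): D7 → −1.
Net charge = (+7) + (−1) = +6.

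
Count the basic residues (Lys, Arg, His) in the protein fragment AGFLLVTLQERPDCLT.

Matching residues: R11.

1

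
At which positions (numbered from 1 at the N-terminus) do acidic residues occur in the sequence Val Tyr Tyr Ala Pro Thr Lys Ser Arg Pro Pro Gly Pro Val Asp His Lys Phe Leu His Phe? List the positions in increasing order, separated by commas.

15

The acidic residues are Asp (D) and Glu (E), whose side chains end in a carboxylate group.
Matching residues: Asp15.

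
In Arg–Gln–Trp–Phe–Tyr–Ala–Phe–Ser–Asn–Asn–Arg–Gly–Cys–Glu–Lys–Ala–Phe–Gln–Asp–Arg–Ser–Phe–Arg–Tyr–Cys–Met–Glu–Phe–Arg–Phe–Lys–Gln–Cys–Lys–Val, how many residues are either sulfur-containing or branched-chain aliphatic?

5

Sulfur-containing: C, M. Branched-chain aliphatic: I, L, V.
Sulfur-containing residues here: Cys13, Cys25, Met26, Cys33 (4).
Branched-chain aliphatic residues here: Val35 (1).
The two groups share no amino acid, so total = 4 + 1 = 5.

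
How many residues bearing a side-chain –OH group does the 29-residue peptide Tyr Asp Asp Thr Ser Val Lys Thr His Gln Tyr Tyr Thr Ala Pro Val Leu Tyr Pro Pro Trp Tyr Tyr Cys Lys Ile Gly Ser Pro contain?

11

Serine (S), threonine (T), and tyrosine (Y) each carry a hydroxyl group on the side chain.
Matching residues: Tyr1, Thr4, Ser5, Thr8, Tyr11, Tyr12, Thr13, Tyr18, Tyr22, Tyr23, Ser28.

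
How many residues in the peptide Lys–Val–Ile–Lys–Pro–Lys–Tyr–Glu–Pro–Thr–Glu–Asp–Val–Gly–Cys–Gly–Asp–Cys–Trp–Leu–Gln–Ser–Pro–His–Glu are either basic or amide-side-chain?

Basic: H, K, R. Amide-side-chain: N, Q.
Basic residues here: Lys1, Lys4, Lys6, His24 (4).
Amide-side-chain residues here: Gln21 (1).
The two groups share no amino acid, so total = 4 + 1 = 5.

5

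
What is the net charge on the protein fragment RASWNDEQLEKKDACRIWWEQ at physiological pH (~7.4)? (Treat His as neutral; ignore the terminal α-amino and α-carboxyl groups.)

The side chains ionized at physiological pH are Lys/Arg (+1) and Asp/Glu (−1); with His treated as neutral, nothing else contributes.
Positive (K, R): R1, K11, K12, R16 → +4.
Negative (D, E): D6, E7, E10, D13, E20 → −5.
Net charge = (+4) + (−5) = −1.

-1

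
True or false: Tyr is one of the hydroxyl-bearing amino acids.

True

S, T, and Y are the three residues with a side-chain hydroxyl.
Tyrosine is in this group.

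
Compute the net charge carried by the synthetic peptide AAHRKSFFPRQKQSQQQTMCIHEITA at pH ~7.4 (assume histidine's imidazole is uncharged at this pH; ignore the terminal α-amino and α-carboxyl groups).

+3

The side chains ionized at physiological pH are Lys/Arg (+1) and Asp/Glu (−1); with His treated as neutral, nothing else contributes.
Positive (K, R): R4, K5, R10, K12 → +4.
Negative (D, E): E23 → −1.
Net charge = (+4) + (−1) = +3.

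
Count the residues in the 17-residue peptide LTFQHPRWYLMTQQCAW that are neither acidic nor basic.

15

Acidic: D, E. Basic: K, R, H. All other residues are neither.
Matching residues: L1, T2, F3, Q4, P6, W8, Y9, L10, M11, T12, Q13, Q14, C15, A16, W17.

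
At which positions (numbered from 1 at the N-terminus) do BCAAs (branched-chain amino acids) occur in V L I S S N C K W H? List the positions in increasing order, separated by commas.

1, 2, 3

Valine (V), leucine (L), and isoleucine (I) are the branched-chain amino acids.
Matching residues: V1, L2, I3.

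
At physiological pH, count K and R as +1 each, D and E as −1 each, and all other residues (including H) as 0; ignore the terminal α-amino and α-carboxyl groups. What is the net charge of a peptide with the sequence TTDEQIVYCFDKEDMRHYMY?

Positive (K, R): K12, R16 → +2.
Negative (D, E): D3, E4, D11, E13, D14 → −5.
Net charge = (+2) + (−5) = −3.

-3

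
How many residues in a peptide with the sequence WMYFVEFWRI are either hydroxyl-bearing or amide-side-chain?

Hydroxyl-bearing: S, T, Y. Amide-side-chain: N, Q.
Hydroxyl-bearing residues here: Y3 (1).
Amide-side-chain residues here: none (0).
The two groups share no amino acid, so total = 1 + 0 = 1.

1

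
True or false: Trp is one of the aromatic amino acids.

Phenylalanine (F), tryptophan (W), and tyrosine (Y) have aromatic ring side chains.
Tryptophan is in this group.

True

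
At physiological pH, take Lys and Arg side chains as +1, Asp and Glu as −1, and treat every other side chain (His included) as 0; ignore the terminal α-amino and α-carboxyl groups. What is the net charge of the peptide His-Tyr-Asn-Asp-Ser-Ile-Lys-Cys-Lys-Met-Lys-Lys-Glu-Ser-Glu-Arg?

Positive (K, R): Lys7, Lys9, Lys11, Lys12, Arg16 → +5.
Negative (D, E): Asp4, Glu13, Glu15 → −3.
Net charge = (+5) + (−3) = +2.

+2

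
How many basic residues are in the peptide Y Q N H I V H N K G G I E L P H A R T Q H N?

The basic amino acids are Lys (K), Arg (R), and His (H).
Matching residues: H4, H7, K9, H16, R18, H21.

6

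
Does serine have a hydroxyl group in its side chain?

Yes

Serine (S), threonine (T), and tyrosine (Y) each carry a hydroxyl group on the side chain.
Serine is in this group.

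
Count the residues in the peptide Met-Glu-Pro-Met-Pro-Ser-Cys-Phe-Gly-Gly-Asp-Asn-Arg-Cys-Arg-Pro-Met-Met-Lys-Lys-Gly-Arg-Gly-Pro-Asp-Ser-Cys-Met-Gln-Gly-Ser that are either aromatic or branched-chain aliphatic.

1

Aromatic: F, W, Y. Branched-chain aliphatic: I, L, V.
Aromatic residues here: Phe8 (1).
Branched-chain aliphatic residues here: none (0).
The two groups share no amino acid, so total = 1 + 0 = 1.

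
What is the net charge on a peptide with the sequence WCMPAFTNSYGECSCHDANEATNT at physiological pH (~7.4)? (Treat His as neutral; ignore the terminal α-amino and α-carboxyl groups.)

-3

At pH ~7.4 the Lys and Arg side chains are protonated (+1), the Asp and Glu side chains are deprotonated (−1), and with His taken as neutral all other side chains carry no charge.
Positive (K, R): none → +0.
Negative (D, E): E12, D17, E20 → −3.
Net charge = (+0) + (−3) = −3.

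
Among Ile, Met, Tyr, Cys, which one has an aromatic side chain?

Phenylalanine (F), tryptophan (W), and tyrosine (Y) have aromatic ring side chains.
Of the listed options, only Tyr belongs to this group.

Tyr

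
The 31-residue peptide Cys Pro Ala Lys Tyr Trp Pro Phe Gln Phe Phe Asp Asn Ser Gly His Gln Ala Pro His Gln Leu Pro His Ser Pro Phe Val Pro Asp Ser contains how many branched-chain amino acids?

2

V, L, and I make up the branched-chain aliphatic group.
Matching residues: Leu22, Val28.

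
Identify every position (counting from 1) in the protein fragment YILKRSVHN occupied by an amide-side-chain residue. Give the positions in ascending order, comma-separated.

Matching residues: N9.

9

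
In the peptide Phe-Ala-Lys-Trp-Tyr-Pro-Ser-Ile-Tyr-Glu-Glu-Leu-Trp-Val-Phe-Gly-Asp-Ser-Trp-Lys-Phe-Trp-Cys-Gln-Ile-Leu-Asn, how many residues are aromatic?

The aromatic amino acids are Phe (F, benzyl), Trp (W, indole), and Tyr (Y, phenol).
Matching residues: Phe1, Trp4, Tyr5, Tyr9, Trp13, Phe15, Trp19, Phe21, Trp22.

9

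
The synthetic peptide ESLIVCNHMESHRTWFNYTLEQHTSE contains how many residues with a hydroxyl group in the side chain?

S, T, and Y are the three residues with a side-chain hydroxyl.
Matching residues: S2, S11, T14, Y18, T19, T24, S25.

7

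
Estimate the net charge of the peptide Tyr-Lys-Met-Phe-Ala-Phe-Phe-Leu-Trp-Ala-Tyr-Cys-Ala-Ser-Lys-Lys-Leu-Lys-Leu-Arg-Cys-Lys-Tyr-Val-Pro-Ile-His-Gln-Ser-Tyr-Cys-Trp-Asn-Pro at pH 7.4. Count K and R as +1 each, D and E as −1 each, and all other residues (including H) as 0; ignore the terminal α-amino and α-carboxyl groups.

Positive (K, R): Lys2, Lys15, Lys16, Lys18, Arg20, Lys22 → +6.
Negative (D, E): none → −0.
Net charge = (+6) + (−0) = +6.

+6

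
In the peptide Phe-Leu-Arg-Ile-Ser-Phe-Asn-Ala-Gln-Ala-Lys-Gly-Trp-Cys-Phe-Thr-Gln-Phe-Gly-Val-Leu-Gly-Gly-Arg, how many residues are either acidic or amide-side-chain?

Acidic: D, E. Amide-side-chain: N, Q.
Acidic residues here: none (0).
Amide-side-chain residues here: Asn7, Gln9, Gln17 (3).
The two groups share no amino acid, so total = 0 + 3 = 3.

3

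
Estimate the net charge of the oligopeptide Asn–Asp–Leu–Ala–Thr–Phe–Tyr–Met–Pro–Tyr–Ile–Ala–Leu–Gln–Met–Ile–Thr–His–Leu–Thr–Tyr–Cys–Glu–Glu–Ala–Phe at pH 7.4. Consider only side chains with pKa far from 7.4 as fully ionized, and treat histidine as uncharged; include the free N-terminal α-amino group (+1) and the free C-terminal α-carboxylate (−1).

At pH ~7.4 the Lys and Arg side chains are protonated (+1), the Asp and Glu side chains are deprotonated (−1), and with His taken as neutral all other side chains carry no charge.
Positive (K, R): none → +0.
Negative (D, E): Asp2, Glu23, Glu24 → −3.
The N-terminus (+1) and C-terminus (−1) cancel.
Net charge = (+0) + (−3) = −3.

-3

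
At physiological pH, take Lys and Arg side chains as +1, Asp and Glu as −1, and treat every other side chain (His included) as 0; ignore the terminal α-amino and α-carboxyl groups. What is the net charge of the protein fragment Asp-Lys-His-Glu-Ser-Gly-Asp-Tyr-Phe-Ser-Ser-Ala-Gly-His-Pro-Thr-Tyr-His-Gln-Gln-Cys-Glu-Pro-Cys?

Positive (K, R): Lys2 → +1.
Negative (D, E): Asp1, Glu4, Asp7, Glu22 → −4.
Net charge = (+1) + (−4) = −3.

-3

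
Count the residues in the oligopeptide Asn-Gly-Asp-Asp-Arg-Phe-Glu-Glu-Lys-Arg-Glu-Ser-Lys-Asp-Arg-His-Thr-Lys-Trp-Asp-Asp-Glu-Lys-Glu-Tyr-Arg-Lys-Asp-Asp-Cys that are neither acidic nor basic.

8

Acidic: D, E. Basic: K, R, H. All other residues are neither.
Matching residues: Asn1, Gly2, Phe6, Ser12, Thr17, Trp19, Tyr25, Cys30.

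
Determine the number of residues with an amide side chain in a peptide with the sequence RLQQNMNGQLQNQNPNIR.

10

Asparagine (N) and glutamine (Q) have uncharged amide side chains.
Matching residues: Q3, Q4, N5, N7, Q9, Q11, N12, Q13, N14, N16.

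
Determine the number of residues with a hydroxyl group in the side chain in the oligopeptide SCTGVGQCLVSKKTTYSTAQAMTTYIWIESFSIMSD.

S, T, and Y are the three residues with a side-chain hydroxyl.
Matching residues: S1, T3, S11, T14, T15, Y16, S17, T18, T23, T24, Y25, S30, S32, S35.

14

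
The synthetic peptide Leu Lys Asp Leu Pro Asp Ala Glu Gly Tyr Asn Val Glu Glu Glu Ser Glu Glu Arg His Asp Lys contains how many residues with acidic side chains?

Only D (aspartate) and E (glutamate) carry a side-chain carboxylic acid.
Matching residues: Asp3, Asp6, Glu8, Glu13, Glu14, Glu15, Glu17, Glu18, Asp21.

9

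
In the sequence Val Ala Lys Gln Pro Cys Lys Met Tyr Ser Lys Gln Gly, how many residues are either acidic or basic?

3

Acidic: D, E. Basic: H, K, R.
Acidic residues here: none (0).
Basic residues here: Lys3, Lys7, Lys11 (3).
The two groups share no amino acid, so total = 0 + 3 = 3.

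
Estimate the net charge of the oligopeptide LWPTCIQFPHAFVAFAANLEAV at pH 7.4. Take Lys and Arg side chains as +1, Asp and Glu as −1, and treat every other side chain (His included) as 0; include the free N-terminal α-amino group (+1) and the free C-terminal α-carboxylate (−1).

-1

Positive (K, R): none → +0.
Negative (D, E): E20 → −1.
The N-terminus (+1) and C-terminus (−1) cancel.
Net charge = (+0) + (−1) = −1.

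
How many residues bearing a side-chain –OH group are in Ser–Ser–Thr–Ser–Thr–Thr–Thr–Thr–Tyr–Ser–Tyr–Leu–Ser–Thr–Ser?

The –OH-bearing residues are Ser, Thr (aliphatic alcohols), and Tyr (phenol).
Matching residues: Ser1, Ser2, Thr3, Ser4, Thr5, Thr6, Thr7, Thr8, Tyr9, Ser10, Tyr11, Ser13, Thr14, Ser15.

14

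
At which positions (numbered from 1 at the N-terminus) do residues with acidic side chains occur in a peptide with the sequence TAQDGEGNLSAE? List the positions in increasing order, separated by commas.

Aspartate (D) and glutamate (E) have carboxylic-acid side chains and are the acidic amino acids.
Matching residues: D4, E6, E12.

4, 6, 12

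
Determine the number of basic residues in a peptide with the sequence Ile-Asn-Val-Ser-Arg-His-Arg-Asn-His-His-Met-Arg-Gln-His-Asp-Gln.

7

K, R, and H are the three residues with basic side chains (ε-amine, guanidinium, and imidazole respectively).
Matching residues: Arg5, His6, Arg7, His9, His10, Arg12, His14.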